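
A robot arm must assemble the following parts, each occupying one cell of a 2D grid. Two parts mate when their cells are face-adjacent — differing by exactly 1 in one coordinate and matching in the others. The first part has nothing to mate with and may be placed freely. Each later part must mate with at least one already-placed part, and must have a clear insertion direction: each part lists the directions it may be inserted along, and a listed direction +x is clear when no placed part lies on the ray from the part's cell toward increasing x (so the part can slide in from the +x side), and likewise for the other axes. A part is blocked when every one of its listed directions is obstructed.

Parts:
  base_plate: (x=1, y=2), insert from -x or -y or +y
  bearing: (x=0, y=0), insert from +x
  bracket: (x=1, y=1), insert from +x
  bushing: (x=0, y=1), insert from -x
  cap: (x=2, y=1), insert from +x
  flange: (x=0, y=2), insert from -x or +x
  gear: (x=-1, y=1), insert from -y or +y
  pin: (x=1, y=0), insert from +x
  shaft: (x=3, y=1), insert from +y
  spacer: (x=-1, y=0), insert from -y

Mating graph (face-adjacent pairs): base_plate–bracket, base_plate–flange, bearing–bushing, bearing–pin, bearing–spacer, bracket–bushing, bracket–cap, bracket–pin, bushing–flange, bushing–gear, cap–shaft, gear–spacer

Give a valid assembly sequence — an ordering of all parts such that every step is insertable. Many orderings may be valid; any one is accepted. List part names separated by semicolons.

flange; base_plate; bushing; gear; spacer; bearing; pin; bracket; cap; shaft

1. flange@(0, 2) [-x clear] — {flange}
2. base_plate@(1, 2) [-y clear] — {base_plate, flange}
3. bushing@(0, 1) [-x clear] — {base_plate, bushing, flange}
4. gear@(-1, 1) [-y clear] — {base_plate, bushing, flange, gear}
5. spacer@(-1, 0) [-y clear] — {base_plate, bushing, flange, gear, spacer}
6. bearing@(0, 0) [+x clear] — {base_plate, bearing, bushing, flange, gear, spacer}
7. pin@(1, 0) [+x clear] — {base_plate, bearing, bushing, flange, gear, pin, spacer}
8. bracket@(1, 1) [+x clear] — {base_plate, bearing, bracket, bushing, flange, gear, pin, spacer}
9. cap@(2, 1) [+x clear] — {base_plate, bearing, bracket, bushing, cap, flange, gear, pin, spacer}
10. shaft@(3, 1) [+y clear] — {base_plate, bearing, bracket, bushing, cap, flange, gear, pin, shaft, spacer}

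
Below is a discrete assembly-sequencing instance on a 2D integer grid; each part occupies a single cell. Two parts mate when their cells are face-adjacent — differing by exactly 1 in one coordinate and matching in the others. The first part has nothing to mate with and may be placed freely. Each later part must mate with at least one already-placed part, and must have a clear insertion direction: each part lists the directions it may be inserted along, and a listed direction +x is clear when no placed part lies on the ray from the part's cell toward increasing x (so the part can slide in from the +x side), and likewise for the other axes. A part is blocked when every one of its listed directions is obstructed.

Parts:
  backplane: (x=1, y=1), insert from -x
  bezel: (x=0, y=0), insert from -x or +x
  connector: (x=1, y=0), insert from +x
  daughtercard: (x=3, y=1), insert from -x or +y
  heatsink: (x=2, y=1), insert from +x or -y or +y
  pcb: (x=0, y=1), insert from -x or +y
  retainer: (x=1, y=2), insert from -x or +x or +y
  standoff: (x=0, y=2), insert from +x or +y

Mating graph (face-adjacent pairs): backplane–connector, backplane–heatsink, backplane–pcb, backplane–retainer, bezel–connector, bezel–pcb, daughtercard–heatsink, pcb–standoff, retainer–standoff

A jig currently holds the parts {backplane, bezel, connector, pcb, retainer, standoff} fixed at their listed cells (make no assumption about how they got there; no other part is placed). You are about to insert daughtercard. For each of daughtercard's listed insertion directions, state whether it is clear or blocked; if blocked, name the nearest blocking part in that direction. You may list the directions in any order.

-x: nearest on ray is backplane@(1, 1) ⇒ blocked
+y: ray from daughtercard(3, 1) has no placed part ⇒ clear

+y: clear; -x: blocked by backplane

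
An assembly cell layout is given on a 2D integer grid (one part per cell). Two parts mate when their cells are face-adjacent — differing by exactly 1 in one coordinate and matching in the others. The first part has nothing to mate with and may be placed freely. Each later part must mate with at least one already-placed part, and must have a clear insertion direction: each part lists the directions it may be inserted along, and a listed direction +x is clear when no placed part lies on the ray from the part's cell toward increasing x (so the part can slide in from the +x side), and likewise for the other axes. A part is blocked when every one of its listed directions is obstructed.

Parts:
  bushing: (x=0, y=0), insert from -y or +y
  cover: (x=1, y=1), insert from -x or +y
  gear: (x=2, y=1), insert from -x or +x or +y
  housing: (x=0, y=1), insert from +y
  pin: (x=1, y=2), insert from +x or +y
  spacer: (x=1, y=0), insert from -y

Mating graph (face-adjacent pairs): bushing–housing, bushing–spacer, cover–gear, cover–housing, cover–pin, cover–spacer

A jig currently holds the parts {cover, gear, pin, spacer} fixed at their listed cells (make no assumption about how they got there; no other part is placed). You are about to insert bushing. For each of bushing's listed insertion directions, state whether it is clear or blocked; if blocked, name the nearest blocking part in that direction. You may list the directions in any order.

+y: clear; -y: clear

-y: ray from bushing(0, 0) has no placed part ⇒ clear
+y: ray from bushing(0, 0) has no placed part ⇒ clear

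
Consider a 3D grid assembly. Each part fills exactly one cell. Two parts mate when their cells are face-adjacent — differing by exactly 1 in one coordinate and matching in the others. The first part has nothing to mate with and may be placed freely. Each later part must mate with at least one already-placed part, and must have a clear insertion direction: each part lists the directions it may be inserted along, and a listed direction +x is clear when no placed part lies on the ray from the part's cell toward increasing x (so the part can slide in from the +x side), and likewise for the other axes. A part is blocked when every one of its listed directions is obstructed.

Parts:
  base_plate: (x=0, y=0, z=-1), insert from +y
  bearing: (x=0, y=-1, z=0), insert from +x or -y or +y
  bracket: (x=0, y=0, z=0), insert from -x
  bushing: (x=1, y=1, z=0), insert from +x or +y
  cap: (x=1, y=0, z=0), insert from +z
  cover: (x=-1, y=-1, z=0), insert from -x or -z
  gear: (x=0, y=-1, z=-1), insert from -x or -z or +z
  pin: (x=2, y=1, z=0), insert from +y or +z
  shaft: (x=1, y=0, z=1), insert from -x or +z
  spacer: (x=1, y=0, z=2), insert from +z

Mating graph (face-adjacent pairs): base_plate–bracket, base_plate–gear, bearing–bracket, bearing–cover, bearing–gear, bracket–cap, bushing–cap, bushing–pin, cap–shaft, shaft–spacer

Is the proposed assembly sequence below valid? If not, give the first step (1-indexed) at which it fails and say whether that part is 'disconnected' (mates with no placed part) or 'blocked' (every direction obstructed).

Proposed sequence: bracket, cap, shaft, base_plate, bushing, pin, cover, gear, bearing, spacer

Invalid at step 7 (disconnected)

1. bracket@(0, 0, 0) [-x clear] — {bracket}
2. cap@(1, 0, 0) [+z clear] — {bracket, cap}
3. shaft@(1, 0, 1) [-x clear] — {bracket, cap, shaft}
4. base_plate@(0, 0, -1) [+y clear] — {base_plate, bracket, cap, shaft}
5. bushing@(1, 1, 0) [+x clear] — {base_plate, bracket, bushing, cap, shaft}
6. pin@(2, 1, 0) [+y clear] — {base_plate, bracket, bushing, cap, pin, shaft}
7. cover@(-1, -1, 0) — no placed neighbour ⇒ disconnected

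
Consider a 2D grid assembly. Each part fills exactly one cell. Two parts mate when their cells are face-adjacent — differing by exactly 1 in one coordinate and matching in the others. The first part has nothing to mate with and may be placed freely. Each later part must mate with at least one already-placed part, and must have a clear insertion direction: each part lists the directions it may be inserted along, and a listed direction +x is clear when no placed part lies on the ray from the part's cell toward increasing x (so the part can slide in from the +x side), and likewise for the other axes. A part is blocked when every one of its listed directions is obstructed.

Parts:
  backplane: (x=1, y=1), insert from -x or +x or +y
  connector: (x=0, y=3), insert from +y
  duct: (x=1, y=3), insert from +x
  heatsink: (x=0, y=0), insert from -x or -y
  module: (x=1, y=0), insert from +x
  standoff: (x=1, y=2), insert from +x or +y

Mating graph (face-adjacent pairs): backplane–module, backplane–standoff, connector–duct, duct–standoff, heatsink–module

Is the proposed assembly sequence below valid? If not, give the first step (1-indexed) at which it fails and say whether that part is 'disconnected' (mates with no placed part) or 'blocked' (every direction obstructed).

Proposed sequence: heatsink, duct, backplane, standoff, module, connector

1. heatsink@(0, 0) [-x clear] — {heatsink}
2. duct@(1, 3) — no placed neighbour ⇒ disconnected

Invalid at step 2 (disconnected)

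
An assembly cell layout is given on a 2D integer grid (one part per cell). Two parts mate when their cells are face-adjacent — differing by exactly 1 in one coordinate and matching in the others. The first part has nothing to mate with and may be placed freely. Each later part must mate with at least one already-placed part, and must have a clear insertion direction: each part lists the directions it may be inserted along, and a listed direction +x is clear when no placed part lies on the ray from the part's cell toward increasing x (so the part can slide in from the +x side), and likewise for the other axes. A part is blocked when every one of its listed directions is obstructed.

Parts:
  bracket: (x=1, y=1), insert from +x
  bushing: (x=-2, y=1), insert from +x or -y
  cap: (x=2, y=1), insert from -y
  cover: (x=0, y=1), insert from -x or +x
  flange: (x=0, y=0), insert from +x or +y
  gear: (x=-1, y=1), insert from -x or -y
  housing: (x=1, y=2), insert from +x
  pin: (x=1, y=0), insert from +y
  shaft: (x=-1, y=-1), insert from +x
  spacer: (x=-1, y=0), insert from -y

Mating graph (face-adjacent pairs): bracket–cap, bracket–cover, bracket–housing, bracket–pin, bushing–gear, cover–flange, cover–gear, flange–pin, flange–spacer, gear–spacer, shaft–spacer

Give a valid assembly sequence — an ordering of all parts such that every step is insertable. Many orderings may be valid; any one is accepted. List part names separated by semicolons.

1. cover@(0, 1) [-x clear] — {cover}
2. flange@(0, 0) [+x clear] — {cover, flange}
3. pin@(1, 0) [+y clear] — {cover, flange, pin}
4. bracket@(1, 1) [+x clear] — {bracket, cover, flange, pin}
5. housing@(1, 2) [+x clear] — {bracket, cover, flange, housing, pin}
6. spacer@(-1, 0) [-y clear] — {bracket, cover, flange, housing, pin, spacer}
7. shaft@(-1, -1) [+x clear] — {bracket, cover, flange, housing, pin, shaft, spacer}
8. cap@(2, 1) [-y clear] — {bracket, cap, cover, flange, housing, pin, shaft, spacer}
9. gear@(-1, 1) [-x clear] — {bracket, cap, cover, flange, gear, housing, pin, shaft, spacer}
10. bushing@(-2, 1) [-y clear] — {bracket, bushing, cap, cover, flange, gear, housing, pin, shaft, spacer}

cover; flange; pin; bracket; housing; spacer; shaft; cap; gear; bushing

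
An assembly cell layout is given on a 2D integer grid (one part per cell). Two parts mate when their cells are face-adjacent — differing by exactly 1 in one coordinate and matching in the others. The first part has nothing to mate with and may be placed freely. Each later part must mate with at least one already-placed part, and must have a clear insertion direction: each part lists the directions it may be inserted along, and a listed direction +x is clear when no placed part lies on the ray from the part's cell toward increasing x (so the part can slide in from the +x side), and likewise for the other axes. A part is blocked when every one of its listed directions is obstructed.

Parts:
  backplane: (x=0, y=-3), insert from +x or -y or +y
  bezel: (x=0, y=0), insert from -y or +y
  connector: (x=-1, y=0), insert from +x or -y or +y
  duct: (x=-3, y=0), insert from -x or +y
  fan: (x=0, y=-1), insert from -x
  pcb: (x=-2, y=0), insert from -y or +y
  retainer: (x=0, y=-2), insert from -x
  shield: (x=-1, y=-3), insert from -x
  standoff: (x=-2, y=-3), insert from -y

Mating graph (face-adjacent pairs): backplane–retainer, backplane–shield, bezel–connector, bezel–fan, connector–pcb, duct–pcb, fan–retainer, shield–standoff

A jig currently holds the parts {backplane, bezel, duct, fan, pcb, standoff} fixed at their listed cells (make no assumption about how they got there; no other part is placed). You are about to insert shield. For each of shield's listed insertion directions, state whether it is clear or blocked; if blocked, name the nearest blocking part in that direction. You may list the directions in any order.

-x: blocked by standoff

-x: nearest on ray is standoff@(-2, -3) ⇒ blocked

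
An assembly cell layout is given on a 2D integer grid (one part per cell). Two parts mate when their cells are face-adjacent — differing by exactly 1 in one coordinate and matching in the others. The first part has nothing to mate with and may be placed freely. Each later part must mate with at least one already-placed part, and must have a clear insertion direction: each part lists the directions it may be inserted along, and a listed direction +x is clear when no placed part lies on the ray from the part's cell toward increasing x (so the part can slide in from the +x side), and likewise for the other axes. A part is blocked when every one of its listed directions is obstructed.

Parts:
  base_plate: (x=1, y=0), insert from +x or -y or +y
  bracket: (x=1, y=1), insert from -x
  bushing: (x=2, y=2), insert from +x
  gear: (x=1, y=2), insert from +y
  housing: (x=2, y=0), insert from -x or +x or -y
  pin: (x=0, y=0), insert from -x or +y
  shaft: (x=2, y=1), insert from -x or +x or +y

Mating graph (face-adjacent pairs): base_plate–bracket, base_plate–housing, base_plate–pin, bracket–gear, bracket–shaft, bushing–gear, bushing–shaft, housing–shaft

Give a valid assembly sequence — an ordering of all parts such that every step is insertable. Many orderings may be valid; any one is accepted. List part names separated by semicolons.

1. bracket@(1, 1) [-x clear] — {bracket}
2. gear@(1, 2) [+y clear] — {bracket, gear}
3. shaft@(2, 1) [+x clear] — {bracket, gear, shaft}
4. bushing@(2, 2) [+x clear] — {bracket, bushing, gear, shaft}
5. housing@(2, 0) [-x clear] — {bracket, bushing, gear, housing, shaft}
6. base_plate@(1, 0) [-y clear] — {base_plate, bracket, bushing, gear, housing, shaft}
7. pin@(0, 0) [-x clear] — {base_plate, bracket, bushing, gear, housing, pin, shaft}

bracket; gear; shaft; bushing; housing; base_plate; pin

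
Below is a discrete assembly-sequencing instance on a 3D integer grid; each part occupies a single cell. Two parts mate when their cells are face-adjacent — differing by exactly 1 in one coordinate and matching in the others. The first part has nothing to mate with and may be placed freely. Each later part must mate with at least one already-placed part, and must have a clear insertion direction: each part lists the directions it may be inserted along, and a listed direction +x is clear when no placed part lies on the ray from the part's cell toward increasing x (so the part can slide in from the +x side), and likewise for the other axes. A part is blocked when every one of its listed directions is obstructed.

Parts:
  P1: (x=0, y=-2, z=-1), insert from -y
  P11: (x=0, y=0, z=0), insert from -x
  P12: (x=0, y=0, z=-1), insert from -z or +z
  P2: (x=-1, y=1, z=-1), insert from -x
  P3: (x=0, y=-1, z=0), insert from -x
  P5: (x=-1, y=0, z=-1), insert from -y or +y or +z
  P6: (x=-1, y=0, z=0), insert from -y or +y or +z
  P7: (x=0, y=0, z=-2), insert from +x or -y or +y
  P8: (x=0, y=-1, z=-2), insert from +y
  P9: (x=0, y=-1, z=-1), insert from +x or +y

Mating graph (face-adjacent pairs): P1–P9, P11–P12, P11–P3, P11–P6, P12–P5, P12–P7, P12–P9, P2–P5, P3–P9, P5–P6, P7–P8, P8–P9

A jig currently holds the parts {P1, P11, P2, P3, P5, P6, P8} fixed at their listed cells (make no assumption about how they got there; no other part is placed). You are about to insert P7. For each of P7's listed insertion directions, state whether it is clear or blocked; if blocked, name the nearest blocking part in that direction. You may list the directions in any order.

+x: ray from P7(0, 0, -2) has no placed part ⇒ clear
-y: nearest on ray is P8@(0, -1, -2) ⇒ blocked
+y: ray from P7(0, 0, -2) has no placed part ⇒ clear

+x: clear; +y: clear; -y: blocked by P8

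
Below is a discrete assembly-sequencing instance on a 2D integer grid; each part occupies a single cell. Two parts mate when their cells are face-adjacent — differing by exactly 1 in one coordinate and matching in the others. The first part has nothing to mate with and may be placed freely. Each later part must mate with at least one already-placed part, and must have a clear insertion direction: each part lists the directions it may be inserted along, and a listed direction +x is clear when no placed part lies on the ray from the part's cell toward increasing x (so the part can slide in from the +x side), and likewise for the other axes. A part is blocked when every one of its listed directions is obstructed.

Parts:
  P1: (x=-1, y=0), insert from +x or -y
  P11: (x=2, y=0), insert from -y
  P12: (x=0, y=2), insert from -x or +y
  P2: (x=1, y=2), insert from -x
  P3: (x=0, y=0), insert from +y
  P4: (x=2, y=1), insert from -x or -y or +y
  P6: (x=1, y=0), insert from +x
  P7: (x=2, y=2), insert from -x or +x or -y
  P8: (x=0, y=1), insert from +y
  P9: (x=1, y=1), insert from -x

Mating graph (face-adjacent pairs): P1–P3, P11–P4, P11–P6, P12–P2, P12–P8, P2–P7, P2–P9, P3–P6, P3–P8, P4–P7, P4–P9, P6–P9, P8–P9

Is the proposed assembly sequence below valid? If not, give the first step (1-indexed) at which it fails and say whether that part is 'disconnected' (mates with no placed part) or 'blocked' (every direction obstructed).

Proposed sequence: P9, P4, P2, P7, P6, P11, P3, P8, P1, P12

1. P9@(1, 1) [-x clear] — {P9}
2. P4@(2, 1) [-y clear] — {P4, P9}
3. P2@(1, 2) [-x clear] — {P2, P4, P9}
4. P7@(2, 2) [+x clear] — {P2, P4, P7, P9}
5. P6@(1, 0) [+x clear] — {P2, P4, P6, P7, P9}
6. P11@(2, 0) [-y clear] — {P11, P2, P4, P6, P7, P9}
7. P3@(0, 0) [+y clear] — {P11, P2, P3, P4, P6, P7, P9}
8. P8@(0, 1) [+y clear] — {P11, P2, P3, P4, P6, P7, P8, P9}
9. P1@(-1, 0) [-y clear] — {P1, P11, P2, P3, P4, P6, P7, P8, P9}
10. P12@(0, 2) [-x clear] — {P1, P11, P12, P2, P3, P4, P6, P7, P8, P9}

Valid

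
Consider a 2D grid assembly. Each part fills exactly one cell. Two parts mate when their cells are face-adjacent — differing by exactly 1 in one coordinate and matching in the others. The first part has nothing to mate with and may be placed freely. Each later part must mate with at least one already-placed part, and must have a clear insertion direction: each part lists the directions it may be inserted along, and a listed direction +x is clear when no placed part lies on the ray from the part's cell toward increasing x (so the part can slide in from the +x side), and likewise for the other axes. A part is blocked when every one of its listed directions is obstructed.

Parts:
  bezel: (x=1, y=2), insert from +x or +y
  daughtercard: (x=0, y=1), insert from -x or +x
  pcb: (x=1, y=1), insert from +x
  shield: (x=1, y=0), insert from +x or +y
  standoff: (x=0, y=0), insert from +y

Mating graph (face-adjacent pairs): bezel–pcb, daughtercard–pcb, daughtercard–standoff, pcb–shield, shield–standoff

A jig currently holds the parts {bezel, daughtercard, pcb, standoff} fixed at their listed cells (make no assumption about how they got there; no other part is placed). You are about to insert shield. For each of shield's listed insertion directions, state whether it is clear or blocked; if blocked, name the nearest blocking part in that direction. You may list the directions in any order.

+x: clear; +y: blocked by pcb

+x: ray from shield(1, 0) has no placed part ⇒ clear
+y: nearest on ray is pcb@(1, 1) ⇒ blocked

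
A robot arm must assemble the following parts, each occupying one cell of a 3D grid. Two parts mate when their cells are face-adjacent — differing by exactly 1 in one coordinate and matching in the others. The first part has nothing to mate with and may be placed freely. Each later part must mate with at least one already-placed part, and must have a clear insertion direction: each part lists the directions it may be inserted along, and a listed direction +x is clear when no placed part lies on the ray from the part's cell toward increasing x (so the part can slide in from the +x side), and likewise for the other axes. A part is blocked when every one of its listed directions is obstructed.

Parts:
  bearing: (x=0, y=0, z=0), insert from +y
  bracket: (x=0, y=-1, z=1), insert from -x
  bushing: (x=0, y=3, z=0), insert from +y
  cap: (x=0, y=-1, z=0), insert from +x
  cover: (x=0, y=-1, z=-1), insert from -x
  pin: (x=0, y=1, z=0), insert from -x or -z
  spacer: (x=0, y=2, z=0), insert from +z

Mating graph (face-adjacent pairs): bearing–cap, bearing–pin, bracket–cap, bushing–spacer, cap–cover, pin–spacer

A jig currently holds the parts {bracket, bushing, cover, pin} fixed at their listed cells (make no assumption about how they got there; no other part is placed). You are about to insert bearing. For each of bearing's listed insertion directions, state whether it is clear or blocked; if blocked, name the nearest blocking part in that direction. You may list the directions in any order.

+y: nearest on ray is pin@(0, 1, 0) ⇒ blocked

+y: blocked by pin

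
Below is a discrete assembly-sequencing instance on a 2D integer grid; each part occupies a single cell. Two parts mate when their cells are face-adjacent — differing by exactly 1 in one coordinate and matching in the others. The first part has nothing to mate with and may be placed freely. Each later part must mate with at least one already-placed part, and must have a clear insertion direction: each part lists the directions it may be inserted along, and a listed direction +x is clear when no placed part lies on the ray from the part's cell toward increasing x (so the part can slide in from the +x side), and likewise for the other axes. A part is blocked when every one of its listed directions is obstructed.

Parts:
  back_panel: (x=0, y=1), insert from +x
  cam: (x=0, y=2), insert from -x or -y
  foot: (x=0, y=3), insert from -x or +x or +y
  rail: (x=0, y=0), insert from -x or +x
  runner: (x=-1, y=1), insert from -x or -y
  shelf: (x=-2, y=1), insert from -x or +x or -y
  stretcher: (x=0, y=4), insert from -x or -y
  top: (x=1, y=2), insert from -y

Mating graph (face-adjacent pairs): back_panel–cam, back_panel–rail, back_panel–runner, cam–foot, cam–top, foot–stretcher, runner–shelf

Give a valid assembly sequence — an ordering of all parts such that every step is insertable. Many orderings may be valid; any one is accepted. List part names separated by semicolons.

1. top@(1, 2) [-y clear] — {top}
2. cam@(0, 2) [-x clear] — {cam, top}
3. back_panel@(0, 1) [+x clear] — {back_panel, cam, top}
4. rail@(0, 0) [-x clear] — {back_panel, cam, rail, top}
5. foot@(0, 3) [-x clear] — {back_panel, cam, foot, rail, top}
6. runner@(-1, 1) [-x clear] — {back_panel, cam, foot, rail, runner, top}
7. shelf@(-2, 1) [-x clear] — {back_panel, cam, foot, rail, runner, shelf, top}
8. stretcher@(0, 4) [-x clear] — {back_panel, cam, foot, rail, runner, shelf, stretcher, top}

top; cam; back_panel; rail; foot; runner; shelf; stretcher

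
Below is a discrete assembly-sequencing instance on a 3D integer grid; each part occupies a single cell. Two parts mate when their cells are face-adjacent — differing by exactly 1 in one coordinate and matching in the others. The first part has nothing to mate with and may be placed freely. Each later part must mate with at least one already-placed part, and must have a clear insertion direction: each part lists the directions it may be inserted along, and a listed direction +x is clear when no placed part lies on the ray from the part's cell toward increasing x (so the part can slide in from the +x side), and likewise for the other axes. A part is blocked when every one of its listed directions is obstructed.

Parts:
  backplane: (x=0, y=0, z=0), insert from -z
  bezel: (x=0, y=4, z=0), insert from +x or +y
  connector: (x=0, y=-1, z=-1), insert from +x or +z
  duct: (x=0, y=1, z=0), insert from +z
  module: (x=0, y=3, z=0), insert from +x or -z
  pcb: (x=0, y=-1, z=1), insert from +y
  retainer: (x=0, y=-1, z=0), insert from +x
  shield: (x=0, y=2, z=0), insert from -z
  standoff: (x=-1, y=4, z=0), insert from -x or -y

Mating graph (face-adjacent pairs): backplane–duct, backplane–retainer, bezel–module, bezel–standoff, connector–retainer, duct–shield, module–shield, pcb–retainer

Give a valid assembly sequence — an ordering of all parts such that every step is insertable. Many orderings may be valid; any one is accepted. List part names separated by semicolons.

module; shield; bezel; duct; backplane; standoff; retainer; pcb; connector

1. module@(0, 3, 0) [+x clear] — {module}
2. shield@(0, 2, 0) [-z clear] — {module, shield}
3. bezel@(0, 4, 0) [+x clear] — {bezel, module, shield}
4. duct@(0, 1, 0) [+z clear] — {bezel, duct, module, shield}
5. backplane@(0, 0, 0) [-z clear] — {backplane, bezel, duct, module, shield}
6. standoff@(-1, 4, 0) [-x clear] — {backplane, bezel, duct, module, shield, standoff}
7. retainer@(0, -1, 0) [+x clear] — {backplane, bezel, duct, module, retainer, shield, standoff}
8. pcb@(0, -1, 1) [+y clear] — {backplane, bezel, duct, module, pcb, retainer, shield, standoff}
9. connector@(0, -1, -1) [+x clear] — {backplane, bezel, connector, duct, module, pcb, retainer, shield, standoff}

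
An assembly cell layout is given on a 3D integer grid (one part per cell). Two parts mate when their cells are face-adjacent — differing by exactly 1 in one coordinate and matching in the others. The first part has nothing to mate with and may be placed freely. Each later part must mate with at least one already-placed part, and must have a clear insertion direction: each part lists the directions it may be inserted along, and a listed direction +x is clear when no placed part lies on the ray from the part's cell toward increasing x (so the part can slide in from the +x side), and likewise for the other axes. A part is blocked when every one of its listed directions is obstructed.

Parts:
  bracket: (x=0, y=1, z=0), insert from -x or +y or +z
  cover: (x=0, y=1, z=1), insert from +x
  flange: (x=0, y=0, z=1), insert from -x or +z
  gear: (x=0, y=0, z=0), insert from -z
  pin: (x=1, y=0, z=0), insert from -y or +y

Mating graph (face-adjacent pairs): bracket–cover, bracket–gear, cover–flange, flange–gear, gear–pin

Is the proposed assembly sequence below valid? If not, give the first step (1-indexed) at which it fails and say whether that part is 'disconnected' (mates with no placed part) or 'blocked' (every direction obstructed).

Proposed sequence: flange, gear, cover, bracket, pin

1. flange@(0, 0, 1) [-x clear] — {flange}
2. gear@(0, 0, 0) [-z clear] — {flange, gear}
3. cover@(0, 1, 1) [+x clear] — {cover, flange, gear}
4. bracket@(0, 1, 0) [-x clear] — {bracket, cover, flange, gear}
5. pin@(1, 0, 0) [-y clear] — {bracket, cover, flange, gear, pin}

Valid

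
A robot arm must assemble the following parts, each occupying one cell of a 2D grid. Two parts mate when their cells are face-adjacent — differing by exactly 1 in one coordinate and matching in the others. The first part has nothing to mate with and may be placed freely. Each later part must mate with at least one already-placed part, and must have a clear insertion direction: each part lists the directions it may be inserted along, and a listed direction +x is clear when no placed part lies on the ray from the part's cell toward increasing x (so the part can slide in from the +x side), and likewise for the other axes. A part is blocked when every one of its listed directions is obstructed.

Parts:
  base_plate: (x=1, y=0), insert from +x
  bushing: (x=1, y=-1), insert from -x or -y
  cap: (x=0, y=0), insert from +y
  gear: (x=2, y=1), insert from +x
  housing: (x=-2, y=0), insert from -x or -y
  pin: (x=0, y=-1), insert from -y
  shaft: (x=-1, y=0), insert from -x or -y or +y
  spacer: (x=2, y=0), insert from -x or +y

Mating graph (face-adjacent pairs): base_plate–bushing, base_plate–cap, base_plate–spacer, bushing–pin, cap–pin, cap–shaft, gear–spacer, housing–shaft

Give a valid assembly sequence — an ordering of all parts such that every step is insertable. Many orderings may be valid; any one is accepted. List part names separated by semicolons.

shaft; cap; base_plate; bushing; housing; pin; spacer; gear

1. shaft@(-1, 0) [-x clear] — {shaft}
2. cap@(0, 0) [+y clear] — {cap, shaft}
3. base_plate@(1, 0) [+x clear] — {base_plate, cap, shaft}
4. bushing@(1, -1) [-x clear] — {base_plate, bushing, cap, shaft}
5. housing@(-2, 0) [-x clear] — {base_plate, bushing, cap, housing, shaft}
6. pin@(0, -1) [-y clear] — {base_plate, bushing, cap, housing, pin, shaft}
7. spacer@(2, 0) [+y clear] — {base_plate, bushing, cap, housing, pin, shaft, spacer}
8. gear@(2, 1) [+x clear] — {base_plate, bushing, cap, gear, housing, pin, shaft, spacer}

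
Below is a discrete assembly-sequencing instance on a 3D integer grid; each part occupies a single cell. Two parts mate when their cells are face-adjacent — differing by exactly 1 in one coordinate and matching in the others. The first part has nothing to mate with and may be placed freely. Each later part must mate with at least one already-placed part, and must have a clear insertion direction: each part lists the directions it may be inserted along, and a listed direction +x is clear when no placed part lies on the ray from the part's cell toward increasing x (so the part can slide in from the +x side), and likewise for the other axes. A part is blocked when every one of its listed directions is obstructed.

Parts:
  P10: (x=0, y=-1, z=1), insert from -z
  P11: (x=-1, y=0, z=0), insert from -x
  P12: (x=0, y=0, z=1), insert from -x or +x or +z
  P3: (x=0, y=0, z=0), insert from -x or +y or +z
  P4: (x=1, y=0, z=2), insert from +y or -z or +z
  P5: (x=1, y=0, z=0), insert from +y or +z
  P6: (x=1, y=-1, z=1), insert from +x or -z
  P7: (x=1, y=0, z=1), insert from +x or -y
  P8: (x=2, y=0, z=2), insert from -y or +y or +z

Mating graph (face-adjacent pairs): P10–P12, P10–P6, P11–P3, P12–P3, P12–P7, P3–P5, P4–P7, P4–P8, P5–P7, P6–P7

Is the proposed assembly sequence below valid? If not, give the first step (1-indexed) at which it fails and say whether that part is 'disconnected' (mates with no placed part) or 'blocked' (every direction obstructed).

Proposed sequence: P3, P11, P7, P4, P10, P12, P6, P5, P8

Invalid at step 3 (disconnected)

1. P3@(0, 0, 0) [-x clear] — {P3}
2. P11@(-1, 0, 0) [-x clear] — {P11, P3}
3. P7@(1, 0, 1) — no placed neighbour ⇒ disconnected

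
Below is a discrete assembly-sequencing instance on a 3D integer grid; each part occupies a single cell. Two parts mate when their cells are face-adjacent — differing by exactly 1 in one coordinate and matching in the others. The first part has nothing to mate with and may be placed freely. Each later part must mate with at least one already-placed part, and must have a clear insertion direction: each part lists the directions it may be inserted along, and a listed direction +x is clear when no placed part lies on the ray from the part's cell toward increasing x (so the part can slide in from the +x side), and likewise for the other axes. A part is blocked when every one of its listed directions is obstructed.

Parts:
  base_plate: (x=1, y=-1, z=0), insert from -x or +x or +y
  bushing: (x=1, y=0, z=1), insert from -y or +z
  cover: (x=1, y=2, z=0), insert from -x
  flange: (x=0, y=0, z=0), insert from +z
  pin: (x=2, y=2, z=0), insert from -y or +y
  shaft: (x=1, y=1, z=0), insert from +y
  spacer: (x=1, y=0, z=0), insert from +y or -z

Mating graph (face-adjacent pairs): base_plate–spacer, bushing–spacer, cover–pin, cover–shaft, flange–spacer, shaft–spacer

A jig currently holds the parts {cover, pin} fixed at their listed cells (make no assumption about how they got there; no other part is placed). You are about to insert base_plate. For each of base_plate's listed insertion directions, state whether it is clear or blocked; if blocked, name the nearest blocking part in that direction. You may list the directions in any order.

+x: clear; +y: blocked by cover; -x: clear

-x: ray from base_plate(1, -1, 0) has no placed part ⇒ clear
+x: ray from base_plate(1, -1, 0) has no placed part ⇒ clear
+y: nearest on ray is cover@(1, 2, 0) ⇒ blocked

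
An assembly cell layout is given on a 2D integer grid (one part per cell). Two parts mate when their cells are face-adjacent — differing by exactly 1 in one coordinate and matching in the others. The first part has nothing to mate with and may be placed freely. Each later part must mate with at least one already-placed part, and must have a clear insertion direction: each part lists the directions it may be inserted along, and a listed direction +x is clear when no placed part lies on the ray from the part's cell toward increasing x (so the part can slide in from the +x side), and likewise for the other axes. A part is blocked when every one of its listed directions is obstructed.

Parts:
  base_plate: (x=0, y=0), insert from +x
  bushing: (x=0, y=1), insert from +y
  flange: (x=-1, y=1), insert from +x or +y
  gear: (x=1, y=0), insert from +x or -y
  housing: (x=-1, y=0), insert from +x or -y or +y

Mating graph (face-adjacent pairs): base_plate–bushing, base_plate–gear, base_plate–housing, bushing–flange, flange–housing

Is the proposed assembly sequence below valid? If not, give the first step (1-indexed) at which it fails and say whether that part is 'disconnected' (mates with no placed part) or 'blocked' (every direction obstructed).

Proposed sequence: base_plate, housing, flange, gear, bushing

1. base_plate@(0, 0) [+x clear] — {base_plate}
2. housing@(-1, 0) [-y clear] — {base_plate, housing}
3. flange@(-1, 1) [+x clear] — {base_plate, flange, housing}
4. gear@(1, 0) [+x clear] — {base_plate, flange, gear, housing}
5. bushing@(0, 1) [+y clear] — {base_plate, bushing, flange, gear, housing}

Valid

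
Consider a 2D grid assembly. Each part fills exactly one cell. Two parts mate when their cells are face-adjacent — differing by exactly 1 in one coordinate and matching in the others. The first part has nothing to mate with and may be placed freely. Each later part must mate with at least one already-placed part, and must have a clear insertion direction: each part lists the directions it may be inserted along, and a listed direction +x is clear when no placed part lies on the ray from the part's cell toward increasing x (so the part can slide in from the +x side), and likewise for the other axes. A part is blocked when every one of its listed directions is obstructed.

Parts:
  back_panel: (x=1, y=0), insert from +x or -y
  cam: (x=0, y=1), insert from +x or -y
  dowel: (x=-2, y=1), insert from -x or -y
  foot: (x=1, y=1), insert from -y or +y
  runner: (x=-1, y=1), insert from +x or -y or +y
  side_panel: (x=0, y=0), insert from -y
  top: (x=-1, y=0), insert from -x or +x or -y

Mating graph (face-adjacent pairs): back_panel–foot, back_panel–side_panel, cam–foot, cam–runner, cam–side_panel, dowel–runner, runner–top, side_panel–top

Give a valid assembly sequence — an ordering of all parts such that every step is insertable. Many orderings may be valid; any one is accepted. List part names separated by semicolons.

top; side_panel; runner; dowel; cam; foot; back_panel

1. top@(-1, 0) [-x clear] — {top}
2. side_panel@(0, 0) [-y clear] — {side_panel, top}
3. runner@(-1, 1) [+x clear] — {runner, side_panel, top}
4. dowel@(-2, 1) [-x clear] — {dowel, runner, side_panel, top}
5. cam@(0, 1) [+x clear] — {cam, dowel, runner, side_panel, top}
6. foot@(1, 1) [-y clear] — {cam, dowel, foot, runner, side_panel, top}
7. back_panel@(1, 0) [+x clear] — {back_panel, cam, dowel, foot, runner, side_panel, top}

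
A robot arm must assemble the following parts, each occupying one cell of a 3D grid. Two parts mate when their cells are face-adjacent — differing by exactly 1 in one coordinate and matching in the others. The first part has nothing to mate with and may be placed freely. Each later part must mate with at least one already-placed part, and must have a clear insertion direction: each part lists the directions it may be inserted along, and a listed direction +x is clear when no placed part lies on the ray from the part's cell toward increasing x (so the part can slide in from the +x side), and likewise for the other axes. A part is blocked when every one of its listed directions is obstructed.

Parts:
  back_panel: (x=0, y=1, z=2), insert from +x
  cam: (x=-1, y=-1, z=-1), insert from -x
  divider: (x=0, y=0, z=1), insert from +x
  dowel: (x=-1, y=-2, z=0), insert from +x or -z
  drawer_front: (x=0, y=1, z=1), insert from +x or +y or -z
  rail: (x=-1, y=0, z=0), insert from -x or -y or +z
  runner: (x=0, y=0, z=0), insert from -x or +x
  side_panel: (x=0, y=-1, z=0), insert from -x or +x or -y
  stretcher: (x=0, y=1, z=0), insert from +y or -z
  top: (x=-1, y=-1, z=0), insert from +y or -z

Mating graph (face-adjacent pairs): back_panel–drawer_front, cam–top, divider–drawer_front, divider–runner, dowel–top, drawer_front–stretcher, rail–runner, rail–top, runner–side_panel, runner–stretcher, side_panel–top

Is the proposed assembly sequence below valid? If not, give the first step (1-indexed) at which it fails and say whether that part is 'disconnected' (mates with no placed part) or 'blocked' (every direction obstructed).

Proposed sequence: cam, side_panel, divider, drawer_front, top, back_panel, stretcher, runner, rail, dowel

1. cam@(-1, -1, -1) [-x clear] — {cam}
2. side_panel@(0, -1, 0) — no placed neighbour ⇒ disconnected

Invalid at step 2 (disconnected)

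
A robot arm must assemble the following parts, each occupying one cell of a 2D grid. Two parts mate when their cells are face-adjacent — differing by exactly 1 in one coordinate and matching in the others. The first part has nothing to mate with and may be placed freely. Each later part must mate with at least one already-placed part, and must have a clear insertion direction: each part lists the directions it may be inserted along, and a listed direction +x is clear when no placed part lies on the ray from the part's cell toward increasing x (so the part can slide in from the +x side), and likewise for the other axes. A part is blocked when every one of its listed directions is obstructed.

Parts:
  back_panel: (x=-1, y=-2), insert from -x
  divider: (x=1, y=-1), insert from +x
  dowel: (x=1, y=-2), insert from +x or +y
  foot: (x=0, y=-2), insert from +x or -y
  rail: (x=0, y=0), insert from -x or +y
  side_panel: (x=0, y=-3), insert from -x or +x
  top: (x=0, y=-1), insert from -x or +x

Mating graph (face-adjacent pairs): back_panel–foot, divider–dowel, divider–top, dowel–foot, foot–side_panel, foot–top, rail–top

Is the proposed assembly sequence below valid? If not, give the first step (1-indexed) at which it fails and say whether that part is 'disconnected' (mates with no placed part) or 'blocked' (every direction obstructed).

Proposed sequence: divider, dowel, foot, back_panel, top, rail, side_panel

Valid

1. divider@(1, -1) [+x clear] — {divider}
2. dowel@(1, -2) [+x clear] — {divider, dowel}
3. foot@(0, -2) [-y clear] — {divider, dowel, foot}
4. back_panel@(-1, -2) [-x clear] — {back_panel, divider, dowel, foot}
5. top@(0, -1) [-x clear] — {back_panel, divider, dowel, foot, top}
6. rail@(0, 0) [-x clear] — {back_panel, divider, dowel, foot, rail, top}
7. side_panel@(0, -3) [-x clear] — {back_panel, divider, dowel, foot, rail, side_panel, top}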